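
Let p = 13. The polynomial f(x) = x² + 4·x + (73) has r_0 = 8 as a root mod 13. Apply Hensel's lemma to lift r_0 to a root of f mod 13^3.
r_2 = 1867 (mod 2197)

Hensel: r_{i+1} = r_i − f(r_i)·(f′(r_i))^{-1} mod 13^{i+2}, f′(x) = 2x + 4. Iterate:
  r_0 = 8 (mod 13)
  r_1 = 8 (mod 169)
  r_2 = 1867 (mod 2197)
Final: r = 1867 satisfies f(r) ≡ 0 mod 13^3.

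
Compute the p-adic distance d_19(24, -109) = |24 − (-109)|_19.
d_19(24, -109) = 1/19

Step 1 — x − y = 24 − (-109) = 133. Step 2 — v_19(133) = 1 (factor: 133 = (19^1 · 7); the sign does not affect v_p). Step 3 — |x − y|_19 = 19^{-1} = 1/19.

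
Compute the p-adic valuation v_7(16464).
v_7(16464) = 3

v_7(n) is the largest exponent k such that 7^k divides n. Factor out: 16464 = 7^3 · 48. (Sign doesn't affect v_p.) So v_7(16464) = 3.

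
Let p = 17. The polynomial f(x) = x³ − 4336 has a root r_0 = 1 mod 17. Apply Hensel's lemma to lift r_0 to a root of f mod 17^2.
r_1 = 1 (mod 289)

Hensel: r_{i+1} = r_i − f(r_i)/f′(r_i) mod 17^{i+2}, where f′(x) = 3x². Iterate:
  r_0 = 1 (mod 17)
  r_1 = 1 (mod 289)
Final: r = 1 with f(r) ≡ 0 mod 17^2.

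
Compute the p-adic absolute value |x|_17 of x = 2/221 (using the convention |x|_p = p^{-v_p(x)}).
|2/221|_17 = 17

Step 1 — compute v_17(x) by factoring powers of 17 out of the numerator and denominator: v_17(2/221) = -1. Step 2 — apply |x|_p = p^{-v_p(x)} = 17^{1} = 17.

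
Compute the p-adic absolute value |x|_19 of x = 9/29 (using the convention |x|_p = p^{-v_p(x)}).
|9/29|_19 = 1

Step 1 — compute v_19(x) by factoring powers of 19 out of the numerator and denominator: v_19(9/29) = 0. Step 2 — apply |x|_p = p^{-v_p(x)} = 19^{0} = 1.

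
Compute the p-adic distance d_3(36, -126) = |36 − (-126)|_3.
d_3(36, -126) = 1/81

Step 1 — x − y = 36 − (-126) = 162. Step 2 — v_3(162) = 4 (factor: 162 = (3^4 · 2); the sign does not affect v_p). Step 3 — |x − y|_3 = 3^{-4} = 1/81.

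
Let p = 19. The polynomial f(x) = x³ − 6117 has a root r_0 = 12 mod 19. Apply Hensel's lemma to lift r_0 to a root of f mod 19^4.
r_3 = 98337 (mod 130321)

Hensel: r_{i+1} = r_i − f(r_i)/f′(r_i) mod 19^{i+2}, where f′(x) = 3x². Iterate:
  r_0 = 12 (mod 19)
  r_1 = 145 (mod 361)
  r_2 = 2311 (mod 6859)
  r_3 = 98337 (mod 130321)
Final: r = 98337 with f(r) ≡ 0 mod 19^4.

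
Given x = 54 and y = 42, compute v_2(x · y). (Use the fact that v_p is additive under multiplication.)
v_2(2268) = 2

v_p(x) = 1 (factor: 54 = 2^1 · 27); v_p(y) = 1 (factor: 42 = 2^1 · 21). Additivity: v_p(xy) = v_p(x) + v_p(y) = 1 + 1 = 2. (Direct check: xy = 2268 = 2^2 · (567).)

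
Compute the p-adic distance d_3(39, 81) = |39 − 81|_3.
d_3(39, 81) = 1/3

Step 1 — x − y = 39 − 81 = -42. Step 2 — v_3(-42) = 1 (factor: -42 = −(3^1 · 14); the sign does not affect v_p). Step 3 — |x − y|_3 = 3^{-1} = 1/3.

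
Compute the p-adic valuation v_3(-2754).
v_3(-2754) = 4

v_3(n) is the largest exponent k such that 3^k divides n. Factor out: -2754 = -3^4 · 34. (Sign doesn't affect v_p.) So v_3(-2754) = 4.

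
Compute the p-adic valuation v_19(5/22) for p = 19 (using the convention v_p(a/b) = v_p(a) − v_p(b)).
v_19(5/22) = 0

Factor powers of 19 from the numerator and denominator of the reduced fraction: 5 = 19^0 · 5 and 22 = 19^0 · 22. Apply v_p(a/b) = v_p(a) − v_p(b): v_19(5/22) = 0 − 0 = 0.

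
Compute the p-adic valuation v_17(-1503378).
v_17(-1503378) = 4

v_17(n) is the largest exponent k such that 17^k divides n. Factor out: -1503378 = -17^4 · 18. (Sign doesn't affect v_p.) So v_17(-1503378) = 4.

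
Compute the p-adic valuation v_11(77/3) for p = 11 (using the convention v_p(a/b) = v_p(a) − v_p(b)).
v_11(77/3) = 1

Factor powers of 11 from the numerator and denominator of the reduced fraction: 77 = 11^1 · 7 and 3 = 11^0 · 3. Apply v_p(a/b) = v_p(a) − v_p(b): v_11(77/3) = 1 − 0 = 1.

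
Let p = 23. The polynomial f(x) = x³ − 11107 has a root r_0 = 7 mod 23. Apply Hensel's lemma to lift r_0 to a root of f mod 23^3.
r_2 = 3319 (mod 12167)

Hensel: r_{i+1} = r_i − f(r_i)/f′(r_i) mod 23^{i+2}, where f′(x) = 3x². Iterate:
  r_0 = 7 (mod 23)
  r_1 = 145 (mod 529)
  r_2 = 3319 (mod 12167)
Final: r = 3319 with f(r) ≡ 0 mod 23^3.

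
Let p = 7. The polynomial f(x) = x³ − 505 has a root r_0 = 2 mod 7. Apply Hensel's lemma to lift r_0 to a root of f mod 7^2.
r_1 = 23 (mod 49)

Hensel: r_{i+1} = r_i − f(r_i)/f′(r_i) mod 7^{i+2}, where f′(x) = 3x². Iterate:
  r_0 = 2 (mod 7)
  r_1 = 23 (mod 49)
Final: r = 23 with f(r) ≡ 0 mod 7^2.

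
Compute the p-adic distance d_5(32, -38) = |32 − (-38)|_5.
d_5(32, -38) = 1/5

Step 1 — x − y = 32 − (-38) = 70. Step 2 — v_5(70) = 1 (factor: 70 = (5^1 · 14); the sign does not affect v_p). Step 3 — |x − y|_5 = 5^{-1} = 1/5.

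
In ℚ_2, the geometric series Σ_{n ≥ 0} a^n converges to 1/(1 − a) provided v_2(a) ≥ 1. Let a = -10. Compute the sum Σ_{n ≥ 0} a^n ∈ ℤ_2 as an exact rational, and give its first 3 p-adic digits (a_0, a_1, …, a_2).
Σ a^n = 1/(1 − a) = 1/11;  first 3 digits = (1, 1, 0)

v_2(a) = 1 ≥ 1, so the series converges in ℤ_2 to 1/(1 − a) = 1/(1 − (-10)) = 1/11. Expand this rational in ℤ_2: compute digits iteratively via d_i = x_i mod 2, x_{i+1} = (x_i − d_i)/2. The first 3 digits are (1, 1, 0).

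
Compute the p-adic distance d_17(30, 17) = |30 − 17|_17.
d_17(30, 17) = 1

Step 1 — x − y = 30 − 17 = 13. Step 2 — v_17(13) = 0 (factor: 13 = (17^0 · 13); the sign does not affect v_p). Step 3 — |x − y|_17 = 17^{0} = 1.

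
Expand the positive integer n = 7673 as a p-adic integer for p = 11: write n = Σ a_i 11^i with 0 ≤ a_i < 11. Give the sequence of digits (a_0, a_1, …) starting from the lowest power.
(a_0, a_1, …) = (6, 4, 8, 5)

Repeated division by 11 gives the digits low-to-high: 7673 = 6 + 4·11^1 + 8·11^2 + 5·11^3. Digit sequence: (6, 4, 8, 5).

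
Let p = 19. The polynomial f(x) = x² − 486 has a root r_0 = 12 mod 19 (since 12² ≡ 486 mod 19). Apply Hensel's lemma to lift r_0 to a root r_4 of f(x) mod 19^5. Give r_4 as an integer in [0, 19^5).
r_4 = 1048641 (mod 2476099)

Hensel's recurrence: r_{i+1} = r_i − f(r_i)·(f′(r_i))^{-1} mod 19^{i+2}, with f′(x) = 2x. Iterate:
  r_0 = 12 (mod 19)
  r_1 = 297 (mod 361)
  r_2 = 6073 (mod 6859)
  r_3 = 6073 (mod 130321)
  r_4 = 1048641 (mod 2476099)
Final: r_4 = 1048641, and one checks f(r_4) ≡ 0 mod 19^5.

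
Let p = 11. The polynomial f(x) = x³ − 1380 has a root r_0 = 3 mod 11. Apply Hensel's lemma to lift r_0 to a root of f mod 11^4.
r_3 = 12422 (mod 14641)

Hensel: r_{i+1} = r_i − f(r_i)/f′(r_i) mod 11^{i+2}, where f′(x) = 3x². Iterate:
  r_0 = 3 (mod 11)
  r_1 = 80 (mod 121)
  r_2 = 443 (mod 1331)
  r_3 = 12422 (mod 14641)
Final: r = 12422 with f(r) ≡ 0 mod 11^4.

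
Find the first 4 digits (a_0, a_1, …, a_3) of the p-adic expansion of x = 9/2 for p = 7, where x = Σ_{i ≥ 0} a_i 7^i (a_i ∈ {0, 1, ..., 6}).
(a_0, …, a_3) = (1, 4, 3, 3)

v_7(9/2) = 0 (numerator and denominator both coprime to 7), so x ∈ ℤ_7^×. Compute digits iteratively via a_i = x_i mod 7, x_{i+1} = (x_i − a_i)/7, with x_0 = x:
  x_0 = 9/2;  a_0 = 1;  x_1 = (x_0 − 1)/7 = 1/2
  x_1 = 1/2;  a_1 = 4;  x_2 = (x_1 − 4)/7 = -1/2
  x_2 = -1/2;  a_2 = 3;  x_3 = (x_2 − 3)/7 = -1/2
  x_3 = -1/2;  a_3 = 3;  x_4 = (x_3 − 3)/7 = -1/2
Digits: (1, 4, 3, 3).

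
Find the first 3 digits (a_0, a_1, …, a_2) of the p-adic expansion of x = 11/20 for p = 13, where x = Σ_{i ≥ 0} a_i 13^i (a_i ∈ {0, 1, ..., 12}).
(a_0, …, a_2) = (9, 0, 11)

v_13(11/20) = 0 (numerator and denominator both coprime to 13), so x ∈ ℤ_13^×. Compute digits iteratively via a_i = x_i mod 13, x_{i+1} = (x_i − a_i)/13, with x_0 = x:
  x_0 = 11/20;  a_0 = 9;  x_1 = (x_0 − 9)/13 = -13/20
  x_1 = -13/20;  a_1 = 0;  x_2 = (x_1 − 0)/13 = -1/20
  x_2 = -1/20;  a_2 = 11;  x_3 = (x_2 − 11)/13 = -17/20
Digits: (9, 0, 11).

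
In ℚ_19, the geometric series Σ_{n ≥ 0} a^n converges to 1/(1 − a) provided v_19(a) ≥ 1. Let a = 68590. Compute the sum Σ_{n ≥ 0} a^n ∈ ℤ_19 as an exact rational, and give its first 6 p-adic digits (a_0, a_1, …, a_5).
Σ a^n = 1/(1 − a) = -1/68589;  first 6 digits = (1, 0, 0, 10, 0, 0)

v_19(a) = 3 ≥ 1, so the series converges in ℤ_19 to 1/(1 − a) = 1/(1 − 68590) = -1/68589. Expand this rational in ℤ_19: compute digits iteratively via d_i = x_i mod 19, x_{i+1} = (x_i − d_i)/19. The first 6 digits are (1, 0, 0, 10, 0, 0).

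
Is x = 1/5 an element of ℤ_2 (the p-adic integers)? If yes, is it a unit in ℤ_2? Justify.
x ∈ ℤ_2^× (unit); v_2(x) = 0

ℤ_2 = {x ∈ ℚ_2 : v_2(x) ≥ 0} and ℤ_2^× = {x ∈ ℤ_2 : v_2(x) = 0}. Here v_2(1/5) = v_2(num) − v_2(den) = 0; compare against these criteria.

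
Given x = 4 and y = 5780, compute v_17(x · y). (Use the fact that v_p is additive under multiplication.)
v_17(23120) = 2

v_p(x) = 0 (factor: 4 = 17^0 · 4); v_p(y) = 2 (factor: 5780 = 17^2 · 20). Additivity: v_p(xy) = v_p(x) + v_p(y) = 0 + 2 = 2. (Direct check: xy = 23120 = 17^2 · (80).)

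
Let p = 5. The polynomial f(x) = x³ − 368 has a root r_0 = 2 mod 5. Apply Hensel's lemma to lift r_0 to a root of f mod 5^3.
r_2 = 82 (mod 125)

Hensel: r_{i+1} = r_i − f(r_i)/f′(r_i) mod 5^{i+2}, where f′(x) = 3x². Iterate:
  r_0 = 2 (mod 5)
  r_1 = 7 (mod 25)
  r_2 = 82 (mod 125)
Final: r = 82 with f(r) ≡ 0 mod 5^3.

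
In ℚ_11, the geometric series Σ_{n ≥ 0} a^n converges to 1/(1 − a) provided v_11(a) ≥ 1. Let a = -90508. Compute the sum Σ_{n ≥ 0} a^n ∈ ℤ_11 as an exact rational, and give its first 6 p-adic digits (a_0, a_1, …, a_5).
Σ a^n = 1/(1 − a) = 1/90509;  first 6 digits = (1, 0, 0, 9, 4, 10)

v_11(a) = 3 ≥ 1, so the series converges in ℤ_11 to 1/(1 − a) = 1/(1 − (-90508)) = 1/90509. Expand this rational in ℤ_11: compute digits iteratively via d_i = x_i mod 11, x_{i+1} = (x_i − d_i)/11. The first 6 digits are (1, 0, 0, 9, 4, 10).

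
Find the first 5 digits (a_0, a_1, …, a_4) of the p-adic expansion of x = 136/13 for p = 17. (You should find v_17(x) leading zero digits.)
(a_0, …, a_4) = (0, 15, 7, 10, 2)

v_17(136/13) = 1, so a_0 = ... = a_0 = 0. Factor out: x = 17^1 · u with u = 8/13 a unit in ℤ_17. Expand u iteratively via a_{v+i} = u_i mod 17, u_{i+1} = (u_i − a_{v+i})/17:
  u_0 = 8/13;  a_1 = 15;  u_1 = (u_0 − 15)/17 = -11/13
  u_1 = -11/13;  a_2 = 7;  u_2 = (u_1 − 7)/17 = -6/13
  u_2 = -6/13;  a_3 = 10;  u_3 = (u_2 − 10)/17 = -8/13
  u_3 = -8/13;  a_4 = 2;  u_4 = (u_3 − 2)/17 = -2/13
Digits: (0, 15, 7, 10, 2).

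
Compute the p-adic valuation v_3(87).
v_3(87) = 1

v_3(n) is the largest exponent k such that 3^k divides n. Factor out: 87 = 3^1 · 29. (Sign doesn't affect v_p.) So v_3(87) = 1.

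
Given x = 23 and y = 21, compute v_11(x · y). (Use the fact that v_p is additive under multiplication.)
v_11(483) = 0

v_p(x) = 0 (factor: 23 = 11^0 · 23); v_p(y) = 0 (factor: 21 = 11^0 · 21). Additivity: v_p(xy) = v_p(x) + v_p(y) = 0 + 0 = 0. (Direct check: xy = 483 = 11^0 · (483).)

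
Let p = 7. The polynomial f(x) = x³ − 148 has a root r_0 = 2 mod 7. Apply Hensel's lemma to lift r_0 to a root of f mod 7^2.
r_1 = 30 (mod 49)

Hensel: r_{i+1} = r_i − f(r_i)/f′(r_i) mod 7^{i+2}, where f′(x) = 3x². Iterate:
  r_0 = 2 (mod 7)
  r_1 = 30 (mod 49)
Final: r = 30 with f(r) ≡ 0 mod 7^2.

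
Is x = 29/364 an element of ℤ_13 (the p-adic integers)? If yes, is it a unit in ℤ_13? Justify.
x ∉ ℤ_13 (v_13(x) = -1 < 0)

ℤ_13 = {x ∈ ℚ_13 : v_13(x) ≥ 0} and ℤ_13^× = {x ∈ ℤ_13 : v_13(x) = 0}. Here v_13(29/364) = v_13(num) − v_13(den) = -1; compare against these criteria.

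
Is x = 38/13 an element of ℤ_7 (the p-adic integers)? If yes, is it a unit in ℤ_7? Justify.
x ∈ ℤ_7^× (unit); v_7(x) = 0

ℤ_7 = {x ∈ ℚ_7 : v_7(x) ≥ 0} and ℤ_7^× = {x ∈ ℤ_7 : v_7(x) = 0}. Here v_7(38/13) = v_7(num) − v_7(den) = 0; compare against these criteria.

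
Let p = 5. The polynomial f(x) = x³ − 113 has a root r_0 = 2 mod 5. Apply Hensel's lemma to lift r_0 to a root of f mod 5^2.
r_1 = 17 (mod 25)

Hensel: r_{i+1} = r_i − f(r_i)/f′(r_i) mod 5^{i+2}, where f′(x) = 3x². Iterate:
  r_0 = 2 (mod 5)
  r_1 = 17 (mod 25)
Final: r = 17 with f(r) ≡ 0 mod 5^2.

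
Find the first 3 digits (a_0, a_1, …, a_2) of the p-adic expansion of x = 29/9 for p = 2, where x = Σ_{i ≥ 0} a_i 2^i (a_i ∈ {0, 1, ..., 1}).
(a_0, …, a_2) = (1, 0, 1)

v_2(29/9) = 0 (numerator and denominator both coprime to 2), so x ∈ ℤ_2^×. Compute digits iteratively via a_i = x_i mod 2, x_{i+1} = (x_i − a_i)/2, with x_0 = x:
  x_0 = 29/9;  a_0 = 1;  x_1 = (x_0 − 1)/2 = 10/9
  x_1 = 10/9;  a_1 = 0;  x_2 = (x_1 − 0)/2 = 5/9
  x_2 = 5/9;  a_2 = 1;  x_3 = (x_2 − 1)/2 = -2/9
Digits: (1, 0, 1).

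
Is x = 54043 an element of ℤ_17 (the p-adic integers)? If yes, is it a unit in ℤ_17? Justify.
x ∈ ℤ_17 but not a unit; v_17(x) = 3 > 0

ℤ_17 = {x ∈ ℚ_17 : v_17(x) ≥ 0} and ℤ_17^× = {x ∈ ℤ_17 : v_17(x) = 0}. Here v_17(54043) = v_17(num) − v_17(den) = 3; compare against these criteria.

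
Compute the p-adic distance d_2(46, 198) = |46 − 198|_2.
d_2(46, 198) = 1/8

Step 1 — x − y = 46 − 198 = -152. Step 2 — v_2(-152) = 3 (factor: -152 = −(2^3 · 19); the sign does not affect v_p). Step 3 — |x − y|_2 = 2^{-3} = 1/8.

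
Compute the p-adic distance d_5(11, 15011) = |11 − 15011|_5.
d_5(11, 15011) = 1/625

Step 1 — x − y = 11 − 15011 = -15000. Step 2 — v_5(-15000) = 4 (factor: -15000 = −(5^4 · 24); the sign does not affect v_p). Step 3 — |x − y|_5 = 5^{-4} = 1/625.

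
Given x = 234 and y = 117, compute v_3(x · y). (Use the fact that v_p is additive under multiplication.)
v_3(27378) = 4

v_p(x) = 2 (factor: 234 = 3^2 · 26); v_p(y) = 2 (factor: 117 = 3^2 · 13). Additivity: v_p(xy) = v_p(x) + v_p(y) = 2 + 2 = 4. (Direct check: xy = 27378 = 3^4 · (338).)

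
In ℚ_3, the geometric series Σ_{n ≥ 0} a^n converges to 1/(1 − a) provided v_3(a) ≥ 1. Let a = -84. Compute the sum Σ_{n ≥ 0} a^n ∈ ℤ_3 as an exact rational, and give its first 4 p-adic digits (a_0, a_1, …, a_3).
Σ a^n = 1/(1 − a) = 1/85;  first 4 digits = (1, 2, 0, 2)

v_3(a) = 1 ≥ 1, so the series converges in ℤ_3 to 1/(1 − a) = 1/(1 − (-84)) = 1/85. Expand this rational in ℤ_3: compute digits iteratively via d_i = x_i mod 3, x_{i+1} = (x_i − d_i)/3. The first 4 digits are (1, 2, 0, 2).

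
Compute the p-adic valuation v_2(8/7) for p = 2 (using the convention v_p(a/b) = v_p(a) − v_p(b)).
v_2(8/7) = 3

Factor powers of 2 from the numerator and denominator of the reduced fraction: 8 = 2^3 · 1 and 7 = 2^0 · 7. Apply v_p(a/b) = v_p(a) − v_p(b): v_2(8/7) = 3 − 0 = 3.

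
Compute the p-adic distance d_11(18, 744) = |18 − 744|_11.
d_11(18, 744) = 1/121

Step 1 — x − y = 18 − 744 = -726. Step 2 — v_11(-726) = 2 (factor: -726 = −(11^2 · 6); the sign does not affect v_p). Step 3 — |x − y|_11 = 11^{-2} = 1/121.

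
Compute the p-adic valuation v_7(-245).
v_7(-245) = 2

v_7(n) is the largest exponent k such that 7^k divides n. Factor out: -245 = -7^2 · 5. (Sign doesn't affect v_p.) So v_7(-245) = 2.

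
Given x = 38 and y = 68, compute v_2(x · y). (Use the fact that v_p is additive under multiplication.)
v_2(2584) = 3

v_p(x) = 1 (factor: 38 = 2^1 · 19); v_p(y) = 2 (factor: 68 = 2^2 · 17). Additivity: v_p(xy) = v_p(x) + v_p(y) = 1 + 2 = 3. (Direct check: xy = 2584 = 2^3 · (323).)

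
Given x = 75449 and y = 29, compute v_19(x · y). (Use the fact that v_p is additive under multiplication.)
v_19(2188021) = 3

v_p(x) = 3 (factor: 75449 = 19^3 · 11); v_p(y) = 0 (factor: 29 = 19^0 · 29). Additivity: v_p(xy) = v_p(x) + v_p(y) = 3 + 0 = 3. (Direct check: xy = 2188021 = 19^3 · (319).)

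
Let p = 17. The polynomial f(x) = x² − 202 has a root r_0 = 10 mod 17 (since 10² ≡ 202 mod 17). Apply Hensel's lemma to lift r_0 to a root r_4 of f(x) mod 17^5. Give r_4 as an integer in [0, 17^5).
r_4 = 544809 (mod 1419857)

Hensel's recurrence: r_{i+1} = r_i − f(r_i)·(f′(r_i))^{-1} mod 17^{i+2}, with f′(x) = 2x. Iterate:
  r_0 = 10 (mod 17)
  r_1 = 44 (mod 289)
  r_2 = 4379 (mod 4913)
  r_3 = 43683 (mod 83521)
  r_4 = 544809 (mod 1419857)
Final: r_4 = 544809, and one checks f(r_4) ≡ 0 mod 17^5.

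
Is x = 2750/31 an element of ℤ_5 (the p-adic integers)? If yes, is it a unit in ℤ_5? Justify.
x ∈ ℤ_5 but not a unit; v_5(x) = 3 > 0

ℤ_5 = {x ∈ ℚ_5 : v_5(x) ≥ 0} and ℤ_5^× = {x ∈ ℤ_5 : v_5(x) = 0}. Here v_5(2750/31) = v_5(num) − v_5(den) = 3; compare against these criteria.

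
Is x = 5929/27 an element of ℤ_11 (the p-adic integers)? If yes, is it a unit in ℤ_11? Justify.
x ∈ ℤ_11 but not a unit; v_11(x) = 2 > 0

ℤ_11 = {x ∈ ℚ_11 : v_11(x) ≥ 0} and ℤ_11^× = {x ∈ ℤ_11 : v_11(x) = 0}. Here v_11(5929/27) = v_11(num) − v_11(den) = 2; compare against these criteria.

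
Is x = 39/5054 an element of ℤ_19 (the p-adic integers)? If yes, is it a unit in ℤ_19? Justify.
x ∉ ℤ_19 (v_19(x) = -2 < 0)

ℤ_19 = {x ∈ ℚ_19 : v_19(x) ≥ 0} and ℤ_19^× = {x ∈ ℤ_19 : v_19(x) = 0}. Here v_19(39/5054) = v_19(num) − v_19(den) = -2; compare against these criteria.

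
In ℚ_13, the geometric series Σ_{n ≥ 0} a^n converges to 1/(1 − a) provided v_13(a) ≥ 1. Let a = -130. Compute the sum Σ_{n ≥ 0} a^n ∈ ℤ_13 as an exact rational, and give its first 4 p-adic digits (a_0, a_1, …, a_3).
Σ a^n = 1/(1 − a) = 1/131;  first 4 digits = (1, 3, 8, 8)

v_13(a) = 1 ≥ 1, so the series converges in ℤ_13 to 1/(1 − a) = 1/(1 − (-130)) = 1/131. Expand this rational in ℤ_13: compute digits iteratively via d_i = x_i mod 13, x_{i+1} = (x_i − d_i)/13. The first 4 digits are (1, 3, 8, 8).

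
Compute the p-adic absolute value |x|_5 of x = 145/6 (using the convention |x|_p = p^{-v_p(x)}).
|145/6|_5 = 1/5

Step 1 — compute v_5(x) by factoring powers of 5 out of the numerator and denominator: v_5(145/6) = 1. Step 2 — apply |x|_p = p^{-v_p(x)} = 5^{-1} = 1/5.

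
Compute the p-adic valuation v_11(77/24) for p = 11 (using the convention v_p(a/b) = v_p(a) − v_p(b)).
v_11(77/24) = 1

Factor powers of 11 from the numerator and denominator of the reduced fraction: 77 = 11^1 · 7 and 24 = 11^0 · 24. Apply v_p(a/b) = v_p(a) − v_p(b): v_11(77/24) = 1 − 0 = 1.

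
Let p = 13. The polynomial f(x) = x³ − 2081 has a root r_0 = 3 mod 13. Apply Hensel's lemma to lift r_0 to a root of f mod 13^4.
r_3 = 1888 (mod 28561)

Hensel: r_{i+1} = r_i − f(r_i)/f′(r_i) mod 13^{i+2}, where f′(x) = 3x². Iterate:
  r_0 = 3 (mod 13)
  r_1 = 29 (mod 169)
  r_2 = 1888 (mod 2197)
  r_3 = 1888 (mod 28561)
Final: r = 1888 with f(r) ≡ 0 mod 13^4.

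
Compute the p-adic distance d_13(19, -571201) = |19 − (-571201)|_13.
d_13(19, -571201) = 1/28561

Step 1 — x − y = 19 − (-571201) = 571220. Step 2 — v_13(571220) = 4 (factor: 571220 = (13^4 · 20); the sign does not affect v_p). Step 3 — |x − y|_13 = 13^{-4} = 1/28561.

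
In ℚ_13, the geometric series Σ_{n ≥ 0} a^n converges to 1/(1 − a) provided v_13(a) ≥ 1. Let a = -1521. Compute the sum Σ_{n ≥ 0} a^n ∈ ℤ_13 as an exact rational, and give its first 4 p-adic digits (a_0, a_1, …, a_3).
Σ a^n = 1/(1 − a) = 1/1522;  first 4 digits = (1, 0, 4, 12)

v_13(a) = 2 ≥ 1, so the series converges in ℤ_13 to 1/(1 − a) = 1/(1 − (-1521)) = 1/1522. Expand this rational in ℤ_13: compute digits iteratively via d_i = x_i mod 13, x_{i+1} = (x_i − d_i)/13. The first 4 digits are (1, 0, 4, 12).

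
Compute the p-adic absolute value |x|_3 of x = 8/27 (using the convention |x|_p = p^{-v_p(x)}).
|8/27|_3 = 27

Step 1 — compute v_3(x) by factoring powers of 3 out of the numerator and denominator: v_3(8/27) = -3. Step 2 — apply |x|_p = p^{-v_p(x)} = 3^{3} = 27.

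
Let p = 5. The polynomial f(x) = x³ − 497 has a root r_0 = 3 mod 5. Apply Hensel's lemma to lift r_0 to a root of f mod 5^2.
r_1 = 13 (mod 25)

Hensel: r_{i+1} = r_i − f(r_i)/f′(r_i) mod 5^{i+2}, where f′(x) = 3x². Iterate:
  r_0 = 3 (mod 5)
  r_1 = 13 (mod 25)
Final: r = 13 with f(r) ≡ 0 mod 5^2.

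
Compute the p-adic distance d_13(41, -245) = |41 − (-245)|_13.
d_13(41, -245) = 1/13

Step 1 — x − y = 41 − (-245) = 286. Step 2 — v_13(286) = 1 (factor: 286 = (13^1 · 22); the sign does not affect v_p). Step 3 — |x − y|_13 = 13^{-1} = 1/13.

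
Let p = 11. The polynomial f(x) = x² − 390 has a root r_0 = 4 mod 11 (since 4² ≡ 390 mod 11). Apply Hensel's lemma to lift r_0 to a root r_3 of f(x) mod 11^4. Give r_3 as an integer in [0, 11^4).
r_3 = 12786 (mod 14641)

Hensel's recurrence: r_{i+1} = r_i − f(r_i)·(f′(r_i))^{-1} mod 11^{i+2}, with f′(x) = 2x. Iterate:
  r_0 = 4 (mod 11)
  r_1 = 81 (mod 121)
  r_2 = 807 (mod 1331)
  r_3 = 12786 (mod 14641)
Final: r_3 = 12786, and one checks f(r_3) ≡ 0 mod 11^4.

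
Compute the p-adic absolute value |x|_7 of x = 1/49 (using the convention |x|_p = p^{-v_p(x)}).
|1/49|_7 = 49

Step 1 — compute v_7(x) by factoring powers of 7 out of the numerator and denominator: v_7(1/49) = -2. Step 2 — apply |x|_p = p^{-v_p(x)} = 7^{2} = 49.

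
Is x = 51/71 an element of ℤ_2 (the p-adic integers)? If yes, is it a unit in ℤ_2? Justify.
x ∈ ℤ_2^× (unit); v_2(x) = 0

ℤ_2 = {x ∈ ℚ_2 : v_2(x) ≥ 0} and ℤ_2^× = {x ∈ ℤ_2 : v_2(x) = 0}. Here v_2(51/71) = v_2(num) − v_2(den) = 0; compare against these criteria.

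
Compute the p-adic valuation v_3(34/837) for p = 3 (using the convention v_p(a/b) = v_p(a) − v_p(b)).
v_3(34/837) = -3

Factor powers of 3 from the numerator and denominator of the reduced fraction: 34 = 3^0 · 34 and 837 = 3^3 · 31. Apply v_p(a/b) = v_p(a) − v_p(b): v_3(34/837) = 0 − 3 = -3.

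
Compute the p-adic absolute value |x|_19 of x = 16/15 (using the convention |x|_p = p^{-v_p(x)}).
|16/15|_19 = 1

Step 1 — compute v_19(x) by factoring powers of 19 out of the numerator and denominator: v_19(16/15) = 0. Step 2 — apply |x|_p = p^{-v_p(x)} = 19^{0} = 1.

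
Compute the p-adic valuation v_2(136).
v_2(136) = 3

v_2(n) is the largest exponent k such that 2^k divides n. Factor out: 136 = 2^3 · 17. (Sign doesn't affect v_p.) So v_2(136) = 3.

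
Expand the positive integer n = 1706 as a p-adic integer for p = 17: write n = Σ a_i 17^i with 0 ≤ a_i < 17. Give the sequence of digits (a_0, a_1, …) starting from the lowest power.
(a_0, a_1, …) = (6, 15, 5)

Repeated division by 17 gives the digits low-to-high: 1706 = 6 + 15·17^1 + 5·17^2. Digit sequence: (6, 15, 5).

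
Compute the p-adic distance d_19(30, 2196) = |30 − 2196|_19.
d_19(30, 2196) = 1/361

Step 1 — x − y = 30 − 2196 = -2166. Step 2 — v_19(-2166) = 2 (factor: -2166 = −(19^2 · 6); the sign does not affect v_p). Step 3 — |x − y|_19 = 19^{-2} = 1/361.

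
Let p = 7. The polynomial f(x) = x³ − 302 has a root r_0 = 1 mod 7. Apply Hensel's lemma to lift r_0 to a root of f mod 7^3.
r_2 = 134 (mod 343)

Hensel: r_{i+1} = r_i − f(r_i)/f′(r_i) mod 7^{i+2}, where f′(x) = 3x². Iterate:
  r_0 = 1 (mod 7)
  r_1 = 36 (mod 49)
  r_2 = 134 (mod 343)
Final: r = 134 with f(r) ≡ 0 mod 7^3.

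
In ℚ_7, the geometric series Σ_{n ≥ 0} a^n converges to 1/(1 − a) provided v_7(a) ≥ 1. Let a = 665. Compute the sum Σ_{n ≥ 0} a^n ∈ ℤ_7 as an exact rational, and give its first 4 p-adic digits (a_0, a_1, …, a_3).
Σ a^n = 1/(1 − a) = -1/664;  first 4 digits = (1, 4, 1, 4)

v_7(a) = 1 ≥ 1, so the series converges in ℤ_7 to 1/(1 − a) = 1/(1 − 665) = -1/664. Expand this rational in ℤ_7: compute digits iteratively via d_i = x_i mod 7, x_{i+1} = (x_i − d_i)/7. The first 4 digits are (1, 4, 1, 4).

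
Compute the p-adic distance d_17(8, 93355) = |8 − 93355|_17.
d_17(8, 93355) = 1/4913

Step 1 — x − y = 8 − 93355 = -93347. Step 2 — v_17(-93347) = 3 (factor: -93347 = −(17^3 · 19); the sign does not affect v_p). Step 3 — |x − y|_17 = 17^{-3} = 1/4913.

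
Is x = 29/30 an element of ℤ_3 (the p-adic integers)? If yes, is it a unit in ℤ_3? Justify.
x ∉ ℤ_3 (v_3(x) = -1 < 0)

ℤ_3 = {x ∈ ℚ_3 : v_3(x) ≥ 0} and ℤ_3^× = {x ∈ ℤ_3 : v_3(x) = 0}. Here v_3(29/30) = v_3(num) − v_3(den) = -1; compare against these criteria.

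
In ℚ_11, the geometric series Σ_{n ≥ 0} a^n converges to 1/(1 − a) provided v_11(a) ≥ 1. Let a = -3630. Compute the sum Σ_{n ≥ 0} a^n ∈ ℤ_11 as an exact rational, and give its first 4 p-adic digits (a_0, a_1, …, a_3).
Σ a^n = 1/(1 − a) = 1/3631;  first 4 digits = (1, 0, 3, 8)

v_11(a) = 2 ≥ 1, so the series converges in ℤ_11 to 1/(1 − a) = 1/(1 − (-3630)) = 1/3631. Expand this rational in ℤ_11: compute digits iteratively via d_i = x_i mod 11, x_{i+1} = (x_i − d_i)/11. The first 4 digits are (1, 0, 3, 8).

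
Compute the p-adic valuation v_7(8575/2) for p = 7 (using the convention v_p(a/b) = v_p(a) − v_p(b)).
v_7(8575/2) = 3

Factor powers of 7 from the numerator and denominator of the reduced fraction: 8575 = 7^3 · 25 and 2 = 7^0 · 2. Apply v_p(a/b) = v_p(a) − v_p(b): v_7(8575/2) = 3 − 0 = 3.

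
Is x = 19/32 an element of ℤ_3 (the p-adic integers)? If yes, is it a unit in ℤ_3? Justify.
x ∈ ℤ_3^× (unit); v_3(x) = 0

ℤ_3 = {x ∈ ℚ_3 : v_3(x) ≥ 0} and ℤ_3^× = {x ∈ ℤ_3 : v_3(x) = 0}. Here v_3(19/32) = v_3(num) − v_3(den) = 0; compare against these criteria.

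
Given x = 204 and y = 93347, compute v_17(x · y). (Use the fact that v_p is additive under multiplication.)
v_17(19042788) = 4

v_p(x) = 1 (factor: 204 = 17^1 · 12); v_p(y) = 3 (factor: 93347 = 17^3 · 19). Additivity: v_p(xy) = v_p(x) + v_p(y) = 1 + 3 = 4. (Direct check: xy = 19042788 = 17^4 · (228).)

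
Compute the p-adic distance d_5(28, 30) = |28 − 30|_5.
d_5(28, 30) = 1

Step 1 — x − y = 28 − 30 = -2. Step 2 — v_5(-2) = 0 (factor: -2 = −(5^0 · 2); the sign does not affect v_p). Step 3 — |x − y|_5 = 5^{0} = 1.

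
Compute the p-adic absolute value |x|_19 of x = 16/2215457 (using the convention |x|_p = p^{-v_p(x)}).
|16/2215457|_19 = 130321

Step 1 — compute v_19(x) by factoring powers of 19 out of the numerator and denominator: v_19(16/2215457) = -4. Step 2 — apply |x|_p = p^{-v_p(x)} = 19^{4} = 130321.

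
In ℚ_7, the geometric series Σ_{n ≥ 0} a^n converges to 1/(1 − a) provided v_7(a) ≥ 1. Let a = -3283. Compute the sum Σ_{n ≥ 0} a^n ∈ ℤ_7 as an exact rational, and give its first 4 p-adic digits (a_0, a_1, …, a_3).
Σ a^n = 1/(1 − a) = 1/3284;  first 4 digits = (1, 0, 3, 4)

v_7(a) = 2 ≥ 1, so the series converges in ℤ_7 to 1/(1 − a) = 1/(1 − (-3283)) = 1/3284. Expand this rational in ℤ_7: compute digits iteratively via d_i = x_i mod 7, x_{i+1} = (x_i − d_i)/7. The first 4 digits are (1, 0, 3, 4).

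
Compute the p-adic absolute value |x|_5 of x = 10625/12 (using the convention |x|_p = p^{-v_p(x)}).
|10625/12|_5 = 1/625

Step 1 — compute v_5(x) by factoring powers of 5 out of the numerator and denominator: v_5(10625/12) = 4. Step 2 — apply |x|_p = p^{-v_p(x)} = 5^{-4} = 1/625.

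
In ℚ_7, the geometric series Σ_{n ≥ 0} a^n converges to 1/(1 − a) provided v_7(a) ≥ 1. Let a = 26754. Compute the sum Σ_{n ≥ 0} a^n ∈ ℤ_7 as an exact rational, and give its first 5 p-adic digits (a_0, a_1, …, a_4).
Σ a^n = 1/(1 − a) = -1/26753;  first 5 digits = (1, 0, 0, 1, 4)

v_7(a) = 3 ≥ 1, so the series converges in ℤ_7 to 1/(1 − a) = 1/(1 − 26754) = -1/26753. Expand this rational in ℤ_7: compute digits iteratively via d_i = x_i mod 7, x_{i+1} = (x_i − d_i)/7. The first 5 digits are (1, 0, 0, 1, 4).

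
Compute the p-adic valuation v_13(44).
v_13(44) = 0

v_13(n) is the largest exponent k such that 13^k divides n. Factor out: 44 = 13^0 · 44. (Sign doesn't affect v_p.) So v_13(44) = 0.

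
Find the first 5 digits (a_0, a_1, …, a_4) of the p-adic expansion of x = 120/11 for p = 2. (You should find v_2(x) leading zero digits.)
(a_0, …, a_4) = (0, 0, 0, 1, 0)

v_2(120/11) = 3, so a_0 = ... = a_2 = 0. Factor out: x = 2^3 · u with u = 15/11 a unit in ℤ_2. Expand u iteratively via a_{v+i} = u_i mod 2, u_{i+1} = (u_i − a_{v+i})/2:
  u_0 = 15/11;  a_3 = 1;  u_1 = (u_0 − 1)/2 = 2/11
  u_1 = 2/11;  a_4 = 0;  u_2 = (u_1 − 0)/2 = 1/11
Digits: (0, 0, 0, 1, 0).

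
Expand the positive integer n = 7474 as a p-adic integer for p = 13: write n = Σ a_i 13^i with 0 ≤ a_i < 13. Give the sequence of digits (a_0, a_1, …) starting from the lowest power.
(a_0, a_1, …) = (12, 2, 5, 3)

Repeated division by 13 gives the digits low-to-high: 7474 = 12 + 2·13^1 + 5·13^2 + 3·13^3. Digit sequence: (12, 2, 5, 3).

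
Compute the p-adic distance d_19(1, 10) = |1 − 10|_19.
d_19(1, 10) = 1

Step 1 — x − y = 1 − 10 = -9. Step 2 — v_19(-9) = 0 (factor: -9 = −(19^0 · 9); the sign does not affect v_p). Step 3 — |x − y|_19 = 19^{0} = 1.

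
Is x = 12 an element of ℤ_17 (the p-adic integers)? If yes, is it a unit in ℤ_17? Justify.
x ∈ ℤ_17^× (unit); v_17(x) = 0

ℤ_17 = {x ∈ ℚ_17 : v_17(x) ≥ 0} and ℤ_17^× = {x ∈ ℤ_17 : v_17(x) = 0}. Here v_17(12) = v_17(num) − v_17(den) = 0; compare against these criteria.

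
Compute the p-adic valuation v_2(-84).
v_2(-84) = 2

v_2(n) is the largest exponent k such that 2^k divides n. Factor out: -84 = -2^2 · 21. (Sign doesn't affect v_p.) So v_2(-84) = 2.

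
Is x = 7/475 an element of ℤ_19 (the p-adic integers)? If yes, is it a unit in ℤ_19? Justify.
x ∉ ℤ_19 (v_19(x) = -1 < 0)

ℤ_19 = {x ∈ ℚ_19 : v_19(x) ≥ 0} and ℤ_19^× = {x ∈ ℤ_19 : v_19(x) = 0}. Here v_19(7/475) = v_19(num) − v_19(den) = -1; compare against these criteria.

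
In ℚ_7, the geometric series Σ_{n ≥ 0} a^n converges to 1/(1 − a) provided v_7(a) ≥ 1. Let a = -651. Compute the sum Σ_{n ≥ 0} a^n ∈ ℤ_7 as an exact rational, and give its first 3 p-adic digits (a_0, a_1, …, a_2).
Σ a^n = 1/(1 − a) = 1/652;  first 3 digits = (1, 5, 4)

v_7(a) = 1 ≥ 1, so the series converges in ℤ_7 to 1/(1 − a) = 1/(1 − (-651)) = 1/652. Expand this rational in ℤ_7: compute digits iteratively via d_i = x_i mod 7, x_{i+1} = (x_i − d_i)/7. The first 3 digits are (1, 5, 4).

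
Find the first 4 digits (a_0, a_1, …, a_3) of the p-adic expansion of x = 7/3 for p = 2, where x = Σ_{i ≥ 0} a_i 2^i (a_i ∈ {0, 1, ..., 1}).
(a_0, …, a_3) = (1, 0, 1, 1)

v_2(7/3) = 0 (numerator and denominator both coprime to 2), so x ∈ ℤ_2^×. Compute digits iteratively via a_i = x_i mod 2, x_{i+1} = (x_i − a_i)/2, with x_0 = x:
  x_0 = 7/3;  a_0 = 1;  x_1 = (x_0 − 1)/2 = 2/3
  x_1 = 2/3;  a_1 = 0;  x_2 = (x_1 − 0)/2 = 1/3
  x_2 = 1/3;  a_2 = 1;  x_3 = (x_2 − 1)/2 = -1/3
  x_3 = -1/3;  a_3 = 1;  x_4 = (x_3 − 1)/2 = -2/3
Digits: (1, 0, 1, 1).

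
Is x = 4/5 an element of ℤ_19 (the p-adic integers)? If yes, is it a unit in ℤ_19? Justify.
x ∈ ℤ_19^× (unit); v_19(x) = 0

ℤ_19 = {x ∈ ℚ_19 : v_19(x) ≥ 0} and ℤ_19^× = {x ∈ ℤ_19 : v_19(x) = 0}. Here v_19(4/5) = v_19(num) − v_19(den) = 0; compare against these criteria.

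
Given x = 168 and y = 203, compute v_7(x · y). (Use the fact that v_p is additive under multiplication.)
v_7(34104) = 2

v_p(x) = 1 (factor: 168 = 7^1 · 24); v_p(y) = 1 (factor: 203 = 7^1 · 29). Additivity: v_p(xy) = v_p(x) + v_p(y) = 1 + 1 = 2. (Direct check: xy = 34104 = 7^2 · (696).)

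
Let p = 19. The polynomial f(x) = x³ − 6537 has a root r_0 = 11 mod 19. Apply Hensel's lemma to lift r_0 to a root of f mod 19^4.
r_3 = 126798 (mod 130321)

Hensel: r_{i+1} = r_i − f(r_i)/f′(r_i) mod 19^{i+2}, where f′(x) = 3x². Iterate:
  r_0 = 11 (mod 19)
  r_1 = 87 (mod 361)
  r_2 = 3336 (mod 6859)
  r_3 = 126798 (mod 130321)
Final: r = 126798 with f(r) ≡ 0 mod 19^4.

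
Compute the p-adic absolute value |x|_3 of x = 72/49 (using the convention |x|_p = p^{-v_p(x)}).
|72/49|_3 = 1/9

Step 1 — compute v_3(x) by factoring powers of 3 out of the numerator and denominator: v_3(72/49) = 2. Step 2 — apply |x|_p = p^{-v_p(x)} = 3^{-2} = 1/9.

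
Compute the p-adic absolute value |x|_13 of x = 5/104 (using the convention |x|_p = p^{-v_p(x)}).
|5/104|_13 = 13

Step 1 — compute v_13(x) by factoring powers of 13 out of the numerator and denominator: v_13(5/104) = -1. Step 2 — apply |x|_p = p^{-v_p(x)} = 13^{1} = 13.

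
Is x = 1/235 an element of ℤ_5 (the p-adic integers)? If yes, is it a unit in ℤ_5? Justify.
x ∉ ℤ_5 (v_5(x) = -1 < 0)

ℤ_5 = {x ∈ ℚ_5 : v_5(x) ≥ 0} and ℤ_5^× = {x ∈ ℤ_5 : v_5(x) = 0}. Here v_5(1/235) = v_5(num) − v_5(den) = -1; compare against these criteria.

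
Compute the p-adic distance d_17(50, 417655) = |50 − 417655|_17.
d_17(50, 417655) = 1/83521

Step 1 — x − y = 50 − 417655 = -417605. Step 2 — v_17(-417605) = 4 (factor: -417605 = −(17^4 · 5); the sign does not affect v_p). Step 3 — |x − y|_17 = 17^{-4} = 1/83521.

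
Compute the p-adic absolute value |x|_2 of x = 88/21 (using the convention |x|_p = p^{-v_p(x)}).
|88/21|_2 = 1/8

Step 1 — compute v_2(x) by factoring powers of 2 out of the numerator and denominator: v_2(88/21) = 3. Step 2 — apply |x|_p = p^{-v_p(x)} = 2^{-3} = 1/8.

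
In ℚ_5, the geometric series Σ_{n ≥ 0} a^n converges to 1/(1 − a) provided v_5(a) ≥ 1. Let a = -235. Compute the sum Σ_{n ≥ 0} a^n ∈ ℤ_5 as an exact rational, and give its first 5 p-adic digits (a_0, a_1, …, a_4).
Σ a^n = 1/(1 − a) = 1/236;  first 5 digits = (1, 3, 4, 1, 4)

v_5(a) = 1 ≥ 1, so the series converges in ℤ_5 to 1/(1 − a) = 1/(1 − (-235)) = 1/236. Expand this rational in ℤ_5: compute digits iteratively via d_i = x_i mod 5, x_{i+1} = (x_i − d_i)/5. The first 5 digits are (1, 3, 4, 1, 4).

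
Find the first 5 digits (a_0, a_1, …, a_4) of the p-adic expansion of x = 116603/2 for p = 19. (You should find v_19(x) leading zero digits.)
(a_0, …, a_4) = (0, 0, 0, 18, 9)

v_19(116603/2) = 3, so a_0 = ... = a_2 = 0. Factor out: x = 19^3 · u with u = 17/2 a unit in ℤ_19. Expand u iteratively via a_{v+i} = u_i mod 19, u_{i+1} = (u_i − a_{v+i})/19:
  u_0 = 17/2;  a_3 = 18;  u_1 = (u_0 − 18)/19 = -1/2
  u_1 = -1/2;  a_4 = 9;  u_2 = (u_1 − 9)/19 = -1/2
Digits: (0, 0, 0, 18, 9).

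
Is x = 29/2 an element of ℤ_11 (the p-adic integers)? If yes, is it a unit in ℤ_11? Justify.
x ∈ ℤ_11^× (unit); v_11(x) = 0

ℤ_11 = {x ∈ ℚ_11 : v_11(x) ≥ 0} and ℤ_11^× = {x ∈ ℤ_11 : v_11(x) = 0}. Here v_11(29/2) = v_11(num) − v_11(den) = 0; compare against these criteria.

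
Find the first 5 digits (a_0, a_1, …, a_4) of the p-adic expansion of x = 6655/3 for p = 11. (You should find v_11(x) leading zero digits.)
(a_0, …, a_4) = (0, 0, 0, 9, 3)

v_11(6655/3) = 3, so a_0 = ... = a_2 = 0. Factor out: x = 11^3 · u with u = 5/3 a unit in ℤ_11. Expand u iteratively via a_{v+i} = u_i mod 11, u_{i+1} = (u_i − a_{v+i})/11:
  u_0 = 5/3;  a_3 = 9;  u_1 = (u_0 − 9)/11 = -2/3
  u_1 = -2/3;  a_4 = 3;  u_2 = (u_1 − 3)/11 = -1/3
Digits: (0, 0, 0, 9, 3).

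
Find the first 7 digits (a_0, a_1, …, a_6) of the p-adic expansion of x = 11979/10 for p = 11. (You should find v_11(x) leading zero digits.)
(a_0, …, a_6) = (0, 0, 0, 2, 1, 1, 1)

v_11(11979/10) = 3, so a_0 = ... = a_2 = 0. Factor out: x = 11^3 · u with u = 9/10 a unit in ℤ_11. Expand u iteratively via a_{v+i} = u_i mod 11, u_{i+1} = (u_i − a_{v+i})/11:
  u_0 = 9/10;  a_3 = 2;  u_1 = (u_0 − 2)/11 = -1/10
  u_1 = -1/10;  a_4 = 1;  u_2 = (u_1 − 1)/11 = -1/10
  u_2 = -1/10;  a_5 = 1;  u_3 = (u_2 − 1)/11 = -1/10
  u_3 = -1/10;  a_6 = 1;  u_4 = (u_3 − 1)/11 = -1/10
Digits: (0, 0, 0, 2, 1, 1, 1).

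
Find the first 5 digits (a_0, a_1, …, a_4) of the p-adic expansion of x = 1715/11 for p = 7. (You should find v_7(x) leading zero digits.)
(a_0, …, a_4) = (0, 0, 0, 3, 6)

v_7(1715/11) = 3, so a_0 = ... = a_2 = 0. Factor out: x = 7^3 · u with u = 5/11 a unit in ℤ_7. Expand u iteratively via a_{v+i} = u_i mod 7, u_{i+1} = (u_i − a_{v+i})/7:
  u_0 = 5/11;  a_3 = 3;  u_1 = (u_0 − 3)/7 = -4/11
  u_1 = -4/11;  a_4 = 6;  u_2 = (u_1 − 6)/7 = -10/11
Digits: (0, 0, 0, 3, 6).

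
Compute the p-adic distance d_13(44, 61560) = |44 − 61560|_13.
d_13(44, 61560) = 1/2197

Step 1 — x − y = 44 − 61560 = -61516. Step 2 — v_13(-61516) = 3 (factor: -61516 = −(13^3 · 28); the sign does not affect v_p). Step 3 — |x − y|_13 = 13^{-3} = 1/2197.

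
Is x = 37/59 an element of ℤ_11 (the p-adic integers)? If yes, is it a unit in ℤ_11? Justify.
x ∈ ℤ_11^× (unit); v_11(x) = 0

ℤ_11 = {x ∈ ℚ_11 : v_11(x) ≥ 0} and ℤ_11^× = {x ∈ ℤ_11 : v_11(x) = 0}. Here v_11(37/59) = v_11(num) − v_11(den) = 0; compare against these criteria.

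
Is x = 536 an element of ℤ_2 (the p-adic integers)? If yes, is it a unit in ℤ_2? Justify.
x ∈ ℤ_2 but not a unit; v_2(x) = 3 > 0

ℤ_2 = {x ∈ ℚ_2 : v_2(x) ≥ 0} and ℤ_2^× = {x ∈ ℤ_2 : v_2(x) = 0}. Here v_2(536) = v_2(num) − v_2(den) = 3; compare against these criteria.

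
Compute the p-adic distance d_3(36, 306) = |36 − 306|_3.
d_3(36, 306) = 1/27

Step 1 — x − y = 36 − 306 = -270. Step 2 — v_3(-270) = 3 (factor: -270 = −(3^3 · 10); the sign does not affect v_p). Step 3 — |x − y|_3 = 3^{-3} = 1/27.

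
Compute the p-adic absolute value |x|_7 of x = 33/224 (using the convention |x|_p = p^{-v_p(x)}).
|33/224|_7 = 7

Step 1 — compute v_7(x) by factoring powers of 7 out of the numerator and denominator: v_7(33/224) = -1. Step 2 — apply |x|_p = p^{-v_p(x)} = 7^{1} = 7.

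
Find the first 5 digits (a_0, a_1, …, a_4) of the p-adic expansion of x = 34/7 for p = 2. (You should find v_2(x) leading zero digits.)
(a_0, …, a_4) = (0, 1, 1, 1, 0)

v_2(34/7) = 1, so a_0 = ... = a_0 = 0. Factor out: x = 2^1 · u with u = 17/7 a unit in ℤ_2. Expand u iteratively via a_{v+i} = u_i mod 2, u_{i+1} = (u_i − a_{v+i})/2:
  u_0 = 17/7;  a_1 = 1;  u_1 = (u_0 − 1)/2 = 5/7
  u_1 = 5/7;  a_2 = 1;  u_2 = (u_1 − 1)/2 = -1/7
  u_2 = -1/7;  a_3 = 1;  u_3 = (u_2 − 1)/2 = -4/7
  u_3 = -4/7;  a_4 = 0;  u_4 = (u_3 − 0)/2 = -2/7
Digits: (0, 1, 1, 1, 0).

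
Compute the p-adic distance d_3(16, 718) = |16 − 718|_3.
d_3(16, 718) = 1/27

Step 1 — x − y = 16 − 718 = -702. Step 2 — v_3(-702) = 3 (factor: -702 = −(3^3 · 26); the sign does not affect v_p). Step 3 — |x − y|_3 = 3^{-3} = 1/27.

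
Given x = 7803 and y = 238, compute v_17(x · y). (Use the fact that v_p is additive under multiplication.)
v_17(1857114) = 3

v_p(x) = 2 (factor: 7803 = 17^2 · 27); v_p(y) = 1 (factor: 238 = 17^1 · 14). Additivity: v_p(xy) = v_p(x) + v_p(y) = 2 + 1 = 3. (Direct check: xy = 1857114 = 17^3 · (378).)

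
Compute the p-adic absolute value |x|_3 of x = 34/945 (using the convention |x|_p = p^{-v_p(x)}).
|34/945|_3 = 27

Step 1 — compute v_3(x) by factoring powers of 3 out of the numerator and denominator: v_3(34/945) = -3. Step 2 — apply |x|_p = p^{-v_p(x)} = 3^{3} = 27.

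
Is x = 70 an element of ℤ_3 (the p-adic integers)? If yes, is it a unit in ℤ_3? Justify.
x ∈ ℤ_3^× (unit); v_3(x) = 0

ℤ_3 = {x ∈ ℚ_3 : v_3(x) ≥ 0} and ℤ_3^× = {x ∈ ℤ_3 : v_3(x) = 0}. Here v_3(70) = v_3(num) − v_3(den) = 0; compare against these criteria.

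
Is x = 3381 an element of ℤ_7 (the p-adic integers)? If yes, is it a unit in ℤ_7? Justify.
x ∈ ℤ_7 but not a unit; v_7(x) = 2 > 0

ℤ_7 = {x ∈ ℚ_7 : v_7(x) ≥ 0} and ℤ_7^× = {x ∈ ℤ_7 : v_7(x) = 0}. Here v_7(3381) = v_7(num) − v_7(den) = 2; compare against these criteria.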